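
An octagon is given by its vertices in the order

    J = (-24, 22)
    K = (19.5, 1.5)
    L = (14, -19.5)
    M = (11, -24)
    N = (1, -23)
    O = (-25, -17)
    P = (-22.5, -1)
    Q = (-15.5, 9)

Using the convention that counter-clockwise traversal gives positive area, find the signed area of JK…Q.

Apply Gauss's area formula: 2A = Σ (x_i·y_{i+1} − x_{i+1}·y_i), indices taken mod 8.
J→K: (-24)(1.5) − (19.5)(22) = -465
K→L: (19.5)(-19.5) − (14)(1.5) = -401.25
L→M: (14)(-24) − (11)(-19.5) = -121.5
M→N: (11)(-23) − (1)(-24) = -229
N→O: (1)(-17) − (-25)(-23) = -592
O→P: (-25)(-1) − (-22.5)(-17) = -357.5
P→Q: (-22.5)(9) − (-15.5)(-1) = -218
Q→J: (-15.5)(22) − (-24)(9) = -125
Σ = -2509.25
Signed area = Σ/2 = -1254.625 (negative ⇒ clockwise traversal).

-1254.625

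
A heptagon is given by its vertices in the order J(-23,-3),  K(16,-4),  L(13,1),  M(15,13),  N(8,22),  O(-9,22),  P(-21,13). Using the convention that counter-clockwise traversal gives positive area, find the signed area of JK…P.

834.5

Σ = (140) + (68) + (154) + (226) + (374) + (345) + (362) = 1669
Signed area = Σ/2 = 834.5 (positive ⇒ counter-clockwise traversal).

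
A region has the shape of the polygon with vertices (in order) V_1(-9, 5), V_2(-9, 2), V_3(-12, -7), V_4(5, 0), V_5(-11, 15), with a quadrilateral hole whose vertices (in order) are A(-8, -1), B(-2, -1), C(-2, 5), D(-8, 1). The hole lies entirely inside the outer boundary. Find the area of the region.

128

Outer boundary:
Σ = (27) + (87) + (35) + (75) + (80) = 304
Area = |Σ|/2 = 152.
Hole:
Apply Gauss's area formula: 2A = Σ (x_i·y_{i+1} − x_{i+1}·y_i), indices taken mod 4.
Cross-terms: 6, -12, 38, 16  ⇒  Σ = 48
Area = |Σ|/2 = 24.
Net area = 152 − 24 = 128.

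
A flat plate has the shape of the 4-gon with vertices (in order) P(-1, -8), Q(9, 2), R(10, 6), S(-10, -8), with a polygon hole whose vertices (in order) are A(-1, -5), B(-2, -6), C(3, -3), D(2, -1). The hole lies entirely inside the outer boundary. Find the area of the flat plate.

Outer boundary:
Σ = (70) + (34) + (-20) + (72) = 156
Area = |Σ|/2 = 78.
Hole:
Apply Gauss's area formula: 2A = Σ (x_i·y_{i+1} − x_{i+1}·y_i), indices taken mod 4.
A→B: (-1)(-6) − (-2)(-5) = -4
B→C: (-2)(-3) − (3)(-6) = 24
C→D: (3)(-1) − (2)(-3) = 3
D→A: (2)(-5) − (-1)(-1) = -11
Σ = 12
Area = |Σ|/2 = 6.
Net area = 78 − 6 = 72.

72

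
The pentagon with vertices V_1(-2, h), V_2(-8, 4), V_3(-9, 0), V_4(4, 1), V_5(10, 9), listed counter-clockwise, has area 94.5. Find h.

The doubled signed area Σ (x_i y_{i+1} − x_{i+1} y_i) is linear in h.
With h=0 it equals 63; the coefficient of h is 18 (from the two edges through V_1).
So 18·h + 63 = 2·94.5 = 189 ⇒ h = 7.

7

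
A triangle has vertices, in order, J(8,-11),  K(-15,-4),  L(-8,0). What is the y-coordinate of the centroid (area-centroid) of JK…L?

-5

Apply Gauss's area formula. First the cross-terms c_i = x_i·y_{i+1} − x_{i+1}·y_i:
  -197, -32, 88  ⇒  2A = -141, A = -70.5.
Then Σ (y_i + y_{i+1})·c_i = 2115, so ȳ = 2115 / (6·(-70.5)) = -5.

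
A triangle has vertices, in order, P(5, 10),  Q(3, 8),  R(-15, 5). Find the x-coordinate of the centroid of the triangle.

Apply the surveyor's formula. First the cross-terms c_i = x_i·y_{i+1} − x_{i+1}·y_i:
  10, 135, -175  ⇒  2A = -30, A = -15.
Then Σ (x_i + x_{i+1})·c_i = 210, so x̄ = 210 / (6·(-15)) = -7/3.

-7/3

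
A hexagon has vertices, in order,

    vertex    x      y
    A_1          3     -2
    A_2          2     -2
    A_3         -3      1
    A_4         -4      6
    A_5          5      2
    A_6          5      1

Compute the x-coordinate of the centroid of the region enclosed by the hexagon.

Apply the shoelace formula. First the cross-terms c_i = x_i·y_{i+1} − x_{i+1}·y_i:
  -2, -4, -14, -38, -5, -13  ⇒  2A = -76, A = -38.
Then Σ (x_i + x_{i+1})·c_i = -100, so x̄ = -100 / (6·(-38)) = 25/57.

25/57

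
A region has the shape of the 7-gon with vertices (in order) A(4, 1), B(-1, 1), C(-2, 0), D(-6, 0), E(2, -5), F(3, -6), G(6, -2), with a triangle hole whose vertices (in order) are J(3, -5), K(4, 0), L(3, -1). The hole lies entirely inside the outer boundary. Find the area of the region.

Outer boundary:
Σ = (5) + (2) + (0) + (30) + (3) + (30) + (14) = 84
Area = |Σ|/2 = 42.
Hole:
J→K: (3)(0) − (4)(-5) = 20
K→L: (4)(-1) − (3)(0) = -4
L→J: (3)(-5) − (3)(-1) = -12
Σ = 4
Area = |Σ|/2 = 2.
Net area = 42 − 2 = 40.

40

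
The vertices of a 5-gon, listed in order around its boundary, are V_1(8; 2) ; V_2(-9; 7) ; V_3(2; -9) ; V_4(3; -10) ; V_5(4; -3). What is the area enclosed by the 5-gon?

Apply the shoelace formula: 2A = Σ (x_i·y_{i+1} − x_{i+1}·y_i), indices taken mod 5.
V_1→V_2: (8)(7) − (-9)(2) = 74
V_2→V_3: (-9)(-9) − (2)(7) = 67
V_3→V_4: (2)(-10) − (3)(-9) = 7
V_4→V_5: (3)(-3) − (4)(-10) = 31
V_5→V_1: (4)(2) − (8)(-3) = 32
Σ = 211
Area = |Σ|/2 = 105.5.

105.5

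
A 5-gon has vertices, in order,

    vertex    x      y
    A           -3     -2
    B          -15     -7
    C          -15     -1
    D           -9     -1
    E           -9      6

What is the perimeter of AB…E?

|AB| = √((-12)² + (-5)²) = √169 = 13
|BC| = √((0)² + (6)²) = √36 = 6
|CD| = √((6)² + (0)²) = √36 = 6
|DE| = √((0)² + (7)²) = √49 = 7
|EA| = √((6)² + (-8)²) = √100 = 10
Perimeter = 13 + 6 + 6 + 7 + 10 = 42.

42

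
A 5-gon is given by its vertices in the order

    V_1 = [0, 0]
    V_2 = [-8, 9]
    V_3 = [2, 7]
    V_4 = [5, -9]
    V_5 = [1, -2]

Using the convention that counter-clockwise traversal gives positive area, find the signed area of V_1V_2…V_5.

Apply Gauss's area formula: 2A = Σ (x_i·y_{i+1} − x_{i+1}·y_i), indices taken mod 5.
V_1→V_2: (0)(9) − (-8)(0) = 0
V_2→V_3: (-8)(7) − (2)(9) = -74
V_3→V_4: (2)(-9) − (5)(7) = -53
V_4→V_5: (5)(-2) − (1)(-9) = -1
V_5→V_1: (1)(0) − (0)(-2) = 0
Σ = -128
Signed area = Σ/2 = -64 (negative ⇒ clockwise traversal).

-64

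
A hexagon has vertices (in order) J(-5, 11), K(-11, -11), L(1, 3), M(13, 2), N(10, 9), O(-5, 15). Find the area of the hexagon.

214.5

Apply the shoelace formula: 2A = Σ (x_i·y_{i+1} − x_{i+1}·y_i), indices taken mod 6.
Cross-terms: 176, -22, -37, 97, 195, 20  ⇒  Σ = 429
Area = |Σ|/2 = 214.5.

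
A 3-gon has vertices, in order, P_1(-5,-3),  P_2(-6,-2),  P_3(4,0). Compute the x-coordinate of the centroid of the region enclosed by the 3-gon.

Apply the shoelace formula. First the cross-terms c_i = x_i·y_{i+1} − x_{i+1}·y_i:
  -8, 8, -12  ⇒  2A = -12, A = -6.
Then Σ (x_i + x_{i+1})·c_i = 84, so x̄ = 84 / (6·(-6)) = -7/3.

-7/3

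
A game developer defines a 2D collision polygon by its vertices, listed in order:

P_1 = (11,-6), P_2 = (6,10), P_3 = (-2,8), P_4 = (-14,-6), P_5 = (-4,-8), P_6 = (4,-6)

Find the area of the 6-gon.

262

Apply the shoelace (surveyor's) formula: 2A = Σ (x_i·y_{i+1} − x_{i+1}·y_i), indices taken mod 6.
Cross-terms: 146, 68, 124, 88, 56, 42  ⇒  Σ = 524
Area = |Σ|/2 = 262.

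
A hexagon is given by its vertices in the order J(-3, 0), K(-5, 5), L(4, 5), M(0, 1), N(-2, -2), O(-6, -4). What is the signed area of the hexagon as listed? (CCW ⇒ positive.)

Apply Gauss's area formula: 2A = Σ (x_i·y_{i+1} − x_{i+1}·y_i), indices taken mod 6.
J→K: (-3)(5) − (-5)(0) = -15
K→L: (-5)(5) − (4)(5) = -45
L→M: (4)(1) − (0)(5) = 4
M→N: (0)(-2) − (-2)(1) = 2
N→O: (-2)(-4) − (-6)(-2) = -4
O→J: (-6)(0) − (-3)(-4) = -12
Σ = -70
Signed area = Σ/2 = -35 (negative ⇒ clockwise traversal).

-35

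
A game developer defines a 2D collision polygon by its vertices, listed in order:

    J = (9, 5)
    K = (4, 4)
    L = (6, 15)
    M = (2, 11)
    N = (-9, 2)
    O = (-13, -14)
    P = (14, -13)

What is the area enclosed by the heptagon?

Apply the shoelace formula: 2A = Σ (x_i·y_{i+1} − x_{i+1}·y_i), indices taken mod 7.
Σ = (16) + (36) + (36) + (103) + (152) + (365) + (187) = 895
Area = |Σ|/2 = 447.5.

447.5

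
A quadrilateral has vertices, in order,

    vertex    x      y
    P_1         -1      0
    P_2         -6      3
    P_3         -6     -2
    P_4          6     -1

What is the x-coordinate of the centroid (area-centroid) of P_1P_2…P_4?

Apply Gauss's area formula. First the cross-terms c_i = x_i·y_{i+1} − x_{i+1}·y_i:
  -3, 30, 18, -1  ⇒  2A = 44, A = 22.
Then Σ (x_i + x_{i+1})·c_i = -344, so x̄ = -344 / (6·22) = -86/33.

-86/33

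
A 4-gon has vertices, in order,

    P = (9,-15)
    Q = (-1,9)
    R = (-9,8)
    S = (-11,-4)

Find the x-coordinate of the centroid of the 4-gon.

-257/116

Apply the shoelace (surveyor's) formula. First the cross-terms c_i = x_i·y_{i+1} − x_{i+1}·y_i:
  66, 73, 124, 201  ⇒  2A = 464, A = 232.
Then Σ (x_i + x_{i+1})·c_i = -3084, so x̄ = -3084 / (6·232) = -257/116.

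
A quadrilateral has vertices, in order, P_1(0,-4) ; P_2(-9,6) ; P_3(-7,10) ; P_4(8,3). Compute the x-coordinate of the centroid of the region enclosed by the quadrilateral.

Apply the surveyor's formula. First the cross-terms c_i = x_i·y_{i+1} − x_{i+1}·y_i:
  -36, -48, -101, -32  ⇒  2A = -217, A = -108.5.
Then Σ (x_i + x_{i+1})·c_i = 735, so x̄ = 735 / (6·(-108.5)) = -35/31.

-35/31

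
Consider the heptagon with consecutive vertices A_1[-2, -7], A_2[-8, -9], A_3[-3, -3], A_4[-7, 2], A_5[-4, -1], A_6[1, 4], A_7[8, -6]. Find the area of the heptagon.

87

Apply the surveyor's formula: 2A = Σ (x_i·y_{i+1} − x_{i+1}·y_i), indices taken mod 7.
Σ = (-38) + (-3) + (-27) + (15) + (-15) + (-38) + (-68) = -174
Area = |Σ|/2 = 87.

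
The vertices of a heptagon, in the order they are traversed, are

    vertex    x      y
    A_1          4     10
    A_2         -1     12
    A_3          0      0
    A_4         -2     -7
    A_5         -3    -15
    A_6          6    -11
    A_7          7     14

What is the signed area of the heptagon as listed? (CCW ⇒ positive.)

Apply Gauss's area formula: 2A = Σ (x_i·y_{i+1} − x_{i+1}·y_i), indices taken mod 7.
Cross-terms: 58, 0, 0, 9, 123, 161, 14  ⇒  Σ = 365
Signed area = Σ/2 = 182.5 (positive ⇒ counter-clockwise traversal).

182.5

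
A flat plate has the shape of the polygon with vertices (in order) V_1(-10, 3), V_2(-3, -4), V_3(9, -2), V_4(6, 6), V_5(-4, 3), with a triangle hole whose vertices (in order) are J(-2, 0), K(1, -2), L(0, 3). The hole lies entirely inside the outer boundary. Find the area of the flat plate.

102

Outer boundary:
Cross-terms: 49, 42, 66, 42, 18  ⇒  Σ = 217
Area = |Σ|/2 = 108.5.
Hole:
Apply Gauss's area formula: 2A = Σ (x_i·y_{i+1} − x_{i+1}·y_i), indices taken mod 3.
J→K: (-2)(-2) − (1)(0) = 4
K→L: (1)(3) − (0)(-2) = 3
L→J: (0)(0) − (-2)(3) = 6
Σ = 13
Area = |Σ|/2 = 6.5.
Net area = 108.5 − 6.5 = 102.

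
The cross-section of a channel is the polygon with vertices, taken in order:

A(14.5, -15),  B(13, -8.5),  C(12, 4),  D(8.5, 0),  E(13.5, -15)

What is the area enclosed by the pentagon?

Apply the shoelace (surveyor's) formula: 2A = Σ (x_i·y_{i+1} − x_{i+1}·y_i), indices taken mod 5.
Σ = (71.75) + (154) + (-34) + (-127.5) + (15) = 79.25
Area = |Σ|/2 = 39.625.

39.625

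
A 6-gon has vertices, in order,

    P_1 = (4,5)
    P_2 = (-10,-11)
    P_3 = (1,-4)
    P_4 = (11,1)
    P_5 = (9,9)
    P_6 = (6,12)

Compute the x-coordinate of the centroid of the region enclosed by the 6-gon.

275/76

Apply the shoelace formula. First the cross-terms c_i = x_i·y_{i+1} − x_{i+1}·y_i:
  6, 51, 45, 90, 54, -18  ⇒  2A = 228, A = 114.
Then Σ (x_i + x_{i+1})·c_i = 2475, so x̄ = 2475 / (6·114) = 275/76.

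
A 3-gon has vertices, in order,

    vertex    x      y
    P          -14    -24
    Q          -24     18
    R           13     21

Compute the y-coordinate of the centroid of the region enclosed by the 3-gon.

Apply the shoelace (surveyor's) formula. First the cross-terms c_i = x_i·y_{i+1} − x_{i+1}·y_i:
  -828, -738, -18  ⇒  2A = -1584, A = -792.
Then Σ (y_i + y_{i+1})·c_i = -23760, so ȳ = -23760 / (6·(-792)) = 5.

5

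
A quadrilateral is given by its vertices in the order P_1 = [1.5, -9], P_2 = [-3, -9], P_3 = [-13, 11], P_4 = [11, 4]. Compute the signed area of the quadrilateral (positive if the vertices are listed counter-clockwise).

-234.25

P_1→P_2: (1.5)(-9) − (-3)(-9) = -40.5
P_2→P_3: (-3)(11) − (-13)(-9) = -150
P_3→P_4: (-13)(4) − (11)(11) = -173
P_4→P_1: (11)(-9) − (1.5)(4) = -105
Σ = -468.5
Signed area = Σ/2 = -234.25 (negative ⇒ clockwise traversal).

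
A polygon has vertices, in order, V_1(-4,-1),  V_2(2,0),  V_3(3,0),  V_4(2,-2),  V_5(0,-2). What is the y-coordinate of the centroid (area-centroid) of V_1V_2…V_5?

Apply Gauss's area formula. First the cross-terms c_i = x_i·y_{i+1} − x_{i+1}·y_i:
  2, 0, -6, -4, -8  ⇒  2A = -16, A = -8.
Then Σ (y_i + y_{i+1})·c_i = 50, so ȳ = 50 / (6·(-8)) = -25/24.

-25/24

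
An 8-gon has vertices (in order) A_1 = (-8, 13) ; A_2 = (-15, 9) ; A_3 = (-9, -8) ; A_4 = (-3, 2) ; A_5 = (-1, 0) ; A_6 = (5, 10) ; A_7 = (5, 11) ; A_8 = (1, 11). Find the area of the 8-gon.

Apply the shoelace (surveyor's) formula: 2A = Σ (x_i·y_{i+1} − x_{i+1}·y_i), indices taken mod 8.
Σ = (123) + (201) + (-42) + (2) + (-10) + (5) + (44) + (101) = 424
Area = |Σ|/2 = 212.

212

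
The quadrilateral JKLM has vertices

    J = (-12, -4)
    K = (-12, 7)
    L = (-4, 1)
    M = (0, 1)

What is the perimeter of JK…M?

38

|JK| = √((0)² + (11)²) = √121 = 11
|KL| = √((8)² + (-6)²) = √100 = 10
|LM| = √((4)² + (0)²) = √16 = 4
|MJ| = √((-12)² + (-5)²) = √169 = 13
Perimeter = 11 + 10 + 4 + 13 = 38.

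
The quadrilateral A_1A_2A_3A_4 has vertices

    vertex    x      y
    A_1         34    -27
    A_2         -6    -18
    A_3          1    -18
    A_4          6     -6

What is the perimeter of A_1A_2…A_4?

96

|A_1A_2| = √((-40)² + (9)²) = √1681 = 41
|A_2A_3| = √((7)² + (0)²) = √49 = 7
|A_3A_4| = √((5)² + (12)²) = √169 = 13
|A_4A_1| = √((28)² + (-21)²) = √1225 = 35
Perimeter = 41 + 7 + 13 + 35 = 96.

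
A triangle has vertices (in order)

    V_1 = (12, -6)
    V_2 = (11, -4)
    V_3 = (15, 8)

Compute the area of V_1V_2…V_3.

Apply the shoelace (surveyor's) formula: 2A = Σ (x_i·y_{i+1} − x_{i+1}·y_i), indices taken mod 3.
Σ = (18) + (148) + (-186) = -20
Area = |Σ|/2 = 10.

10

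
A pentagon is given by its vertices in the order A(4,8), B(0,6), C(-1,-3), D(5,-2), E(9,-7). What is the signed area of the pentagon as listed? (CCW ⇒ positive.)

Apply the shoelace (surveyor's) formula: 2A = Σ (x_i·y_{i+1} − x_{i+1}·y_i), indices taken mod 5.
Σ = (24) + (6) + (17) + (-17) + (100) = 130
Signed area = Σ/2 = 65 (positive ⇒ counter-clockwise traversal).

65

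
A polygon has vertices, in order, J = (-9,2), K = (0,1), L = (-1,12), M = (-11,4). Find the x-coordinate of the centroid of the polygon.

-868/201

Apply Gauss's area formula. First the cross-terms c_i = x_i·y_{i+1} − x_{i+1}·y_i:
  -9, 1, 128, 14  ⇒  2A = 134, A = 67.
Then Σ (x_i + x_{i+1})·c_i = -1736, so x̄ = -1736 / (6·67) = -868/201.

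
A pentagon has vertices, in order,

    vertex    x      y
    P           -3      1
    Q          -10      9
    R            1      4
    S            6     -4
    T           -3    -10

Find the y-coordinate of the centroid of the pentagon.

-166/199

Apply the shoelace formula. First the cross-terms c_i = x_i·y_{i+1} − x_{i+1}·y_i:
  -17, -49, -28, -72, -33  ⇒  2A = -199, A = -99.5.
Then Σ (y_i + y_{i+1})·c_i = 498, so ȳ = 498 / (6·(-99.5)) = -166/199.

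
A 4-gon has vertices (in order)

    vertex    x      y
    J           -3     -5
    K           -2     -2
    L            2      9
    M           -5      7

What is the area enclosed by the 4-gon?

43.5

Apply the shoelace (surveyor's) formula: 2A = Σ (x_i·y_{i+1} − x_{i+1}·y_i), indices taken mod 4.
J→K: (-3)(-2) − (-2)(-5) = -4
K→L: (-2)(9) − (2)(-2) = -14
L→M: (2)(7) − (-5)(9) = 59
M→J: (-5)(-5) − (-3)(7) = 46
Σ = 87
Area = |Σ|/2 = 43.5.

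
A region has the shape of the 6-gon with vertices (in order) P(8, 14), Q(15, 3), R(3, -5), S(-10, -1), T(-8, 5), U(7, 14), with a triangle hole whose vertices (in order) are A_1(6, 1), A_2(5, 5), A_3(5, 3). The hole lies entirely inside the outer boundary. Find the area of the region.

Outer boundary:
Apply the shoelace formula: 2A = Σ (x_i·y_{i+1} − x_{i+1}·y_i), indices taken mod 6.
Σ = (-186) + (-84) + (-53) + (-58) + (-147) + (-14) = -542
Area = |Σ|/2 = 271.
Hole:
Apply Gauss's area formula: 2A = Σ (x_i·y_{i+1} − x_{i+1}·y_i), indices taken mod 3.
Σ = (25) + (-10) + (-13) = 2
Area = |Σ|/2 = 1.
Net area = 271 − 1 = 270.

270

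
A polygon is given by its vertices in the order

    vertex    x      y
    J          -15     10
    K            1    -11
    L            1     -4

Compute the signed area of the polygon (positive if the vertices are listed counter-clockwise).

56

Apply the shoelace formula: 2A = Σ (x_i·y_{i+1} − x_{i+1}·y_i), indices taken mod 3.
Σ = (155) + (7) + (-50) = 112
Signed area = Σ/2 = 56 (positive ⇒ counter-clockwise traversal).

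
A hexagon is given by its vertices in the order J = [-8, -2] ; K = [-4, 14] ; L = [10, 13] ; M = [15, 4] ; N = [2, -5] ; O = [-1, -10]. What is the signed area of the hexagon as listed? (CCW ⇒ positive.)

-326.5

Apply the shoelace (surveyor's) formula: 2A = Σ (x_i·y_{i+1} − x_{i+1}·y_i), indices taken mod 6.
Σ = (-120) + (-192) + (-155) + (-83) + (-25) + (-78) = -653
Signed area = Σ/2 = -326.5 (negative ⇒ clockwise traversal).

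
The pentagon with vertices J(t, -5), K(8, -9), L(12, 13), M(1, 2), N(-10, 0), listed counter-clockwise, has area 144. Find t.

Write out the shoelace sum; only the two edges meeting at J involve t:
2·Area = [((-10)·(-5) − t·0) + (t·(-9) − 8·(-5))] + 243
       = -9·t + 333 = 288
⇒ t = 5.

5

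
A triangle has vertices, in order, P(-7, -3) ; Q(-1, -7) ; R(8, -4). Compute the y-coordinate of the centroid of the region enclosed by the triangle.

-14/3

Apply Gauss's area formula. First the cross-terms c_i = x_i·y_{i+1} − x_{i+1}·y_i:
  46, 60, -52  ⇒  2A = 54, A = 27.
Then Σ (y_i + y_{i+1})·c_i = -756, so ȳ = -756 / (6·27) = -14/3.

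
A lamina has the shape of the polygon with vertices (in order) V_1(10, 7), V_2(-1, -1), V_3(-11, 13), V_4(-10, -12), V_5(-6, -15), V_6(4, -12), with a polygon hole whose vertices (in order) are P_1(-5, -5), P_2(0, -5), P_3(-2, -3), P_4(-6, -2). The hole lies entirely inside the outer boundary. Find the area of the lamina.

Outer boundary:
Cross-terms: -3, -24, 262, 78, 132, 148  ⇒  Σ = 593
Area = |Σ|/2 = 296.5.
Hole:
Apply the shoelace (surveyor's) formula: 2A = Σ (x_i·y_{i+1} − x_{i+1}·y_i), indices taken mod 4.
Σ = (25) + (-10) + (-14) + (20) = 21
Area = |Σ|/2 = 10.5.
Net area = 296.5 − 10.5 = 286.

286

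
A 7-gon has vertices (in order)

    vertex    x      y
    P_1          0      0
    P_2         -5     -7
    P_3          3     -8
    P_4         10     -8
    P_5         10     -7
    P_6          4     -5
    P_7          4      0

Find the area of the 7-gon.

62.5

P_1→P_2: (0)(-7) − (-5)(0) = 0
P_2→P_3: (-5)(-8) − (3)(-7) = 61
P_3→P_4: (3)(-8) − (10)(-8) = 56
P_4→P_5: (10)(-7) − (10)(-8) = 10
P_5→P_6: (10)(-5) − (4)(-7) = -22
P_6→P_7: (4)(0) − (4)(-5) = 20
P_7→P_1: (4)(0) − (0)(0) = 0
Σ = 125
Area = |Σ|/2 = 62.5.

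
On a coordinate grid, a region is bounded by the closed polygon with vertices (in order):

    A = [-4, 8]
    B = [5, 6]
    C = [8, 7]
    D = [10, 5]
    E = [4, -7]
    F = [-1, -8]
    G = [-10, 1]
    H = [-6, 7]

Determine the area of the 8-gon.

Apply the surveyor's formula: 2A = Σ (x_i·y_{i+1} − x_{i+1}·y_i), indices taken mod 8.
A→B: (-4)(6) − (5)(8) = -64
B→C: (5)(7) − (8)(6) = -13
C→D: (8)(5) − (10)(7) = -30
D→E: (10)(-7) − (4)(5) = -90
E→F: (4)(-8) − (-1)(-7) = -39
F→G: (-1)(1) − (-10)(-8) = -81
G→H: (-10)(7) − (-6)(1) = -64
H→A: (-6)(8) − (-4)(7) = -20
Σ = -401
Area = |Σ|/2 = 200.5.

200.5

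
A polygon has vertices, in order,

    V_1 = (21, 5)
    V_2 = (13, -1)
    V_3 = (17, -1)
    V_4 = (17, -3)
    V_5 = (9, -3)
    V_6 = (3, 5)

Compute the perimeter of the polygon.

52

|V_1V_2| = √((-8)² + (-6)²) = √100 = 10
|V_2V_3| = √((4)² + (0)²) = √16 = 4
|V_3V_4| = √((0)² + (-2)²) = √4 = 2
|V_4V_5| = √((-8)² + (0)²) = √64 = 8
|V_5V_6| = √((-6)² + (8)²) = √100 = 10
|V_6V_1| = √((18)² + (0)²) = √324 = 18
Perimeter = 10 + 4 + 2 + 8 + 10 + 18 = 52.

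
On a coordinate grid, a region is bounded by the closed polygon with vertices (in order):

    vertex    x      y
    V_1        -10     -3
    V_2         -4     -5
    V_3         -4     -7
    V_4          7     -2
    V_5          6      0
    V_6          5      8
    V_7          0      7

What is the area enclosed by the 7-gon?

Cross-terms: 38, 8, 57, 12, 48, 35, 70  ⇒  Σ = 268
Area = |Σ|/2 = 134.

134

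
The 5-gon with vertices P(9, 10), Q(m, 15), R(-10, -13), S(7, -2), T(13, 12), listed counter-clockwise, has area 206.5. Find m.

5

Write out the shoelace sum; only the two edges meeting at Q involve m:
2·Area = [(9·15 − m·10) + (m·(-13) − (-10)·15)] + 243
       = -23·m + 528 = 413
⇒ m = 5.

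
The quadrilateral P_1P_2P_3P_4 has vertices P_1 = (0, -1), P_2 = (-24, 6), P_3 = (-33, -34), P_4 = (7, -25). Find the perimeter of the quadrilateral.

|P_1P_2| = √((-24)² + (7)²) = √625 = 25
|P_2P_3| = √((-9)² + (-40)²) = √1681 = 41
|P_3P_4| = √((40)² + (9)²) = √1681 = 41
|P_4P_1| = √((-7)² + (24)²) = √625 = 25
Perimeter = 25 + 41 + 41 + 25 = 132.

132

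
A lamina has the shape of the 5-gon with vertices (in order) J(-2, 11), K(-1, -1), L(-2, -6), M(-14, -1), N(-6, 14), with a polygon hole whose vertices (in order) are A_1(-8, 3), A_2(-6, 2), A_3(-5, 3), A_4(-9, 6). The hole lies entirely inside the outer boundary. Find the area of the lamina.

146.5

Outer boundary:
Apply Gauss's area formula: 2A = Σ (x_i·y_{i+1} − x_{i+1}·y_i), indices taken mod 5.
Σ = (13) + (4) + (-82) + (-202) + (-38) = -305
Area = |Σ|/2 = 152.5.
Hole:
Apply the shoelace (surveyor's) formula: 2A = Σ (x_i·y_{i+1} − x_{i+1}·y_i), indices taken mod 4.
Cross-terms: 2, -8, -3, 21  ⇒  Σ = 12
Area = |Σ|/2 = 6.
Net area = 152.5 − 6 = 146.5.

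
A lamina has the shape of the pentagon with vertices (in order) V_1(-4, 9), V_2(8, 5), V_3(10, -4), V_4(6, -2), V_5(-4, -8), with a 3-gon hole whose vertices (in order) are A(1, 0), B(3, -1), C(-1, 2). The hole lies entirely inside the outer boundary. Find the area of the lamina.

Outer boundary:
Apply the shoelace (surveyor's) formula: 2A = Σ (x_i·y_{i+1} − x_{i+1}·y_i), indices taken mod 5.
Σ = (-92) + (-82) + (4) + (-56) + (-68) = -294
Area = |Σ|/2 = 147.
Hole:
Apply the shoelace (surveyor's) formula: 2A = Σ (x_i·y_{i+1} − x_{i+1}·y_i), indices taken mod 3.
Σ = (-1) + (5) + (-2) = 2
Area = |Σ|/2 = 1.
Net area = 147 − 1 = 146.

146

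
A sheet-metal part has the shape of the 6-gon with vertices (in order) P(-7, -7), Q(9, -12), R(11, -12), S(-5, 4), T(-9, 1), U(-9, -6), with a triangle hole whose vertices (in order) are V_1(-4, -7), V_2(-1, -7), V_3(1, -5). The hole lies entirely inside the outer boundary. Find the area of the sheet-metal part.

132

Outer boundary:
Apply Gauss's area formula: 2A = Σ (x_i·y_{i+1} − x_{i+1}·y_i), indices taken mod 6.
Cross-terms: 147, 24, -16, 31, 63, 21  ⇒  Σ = 270
Area = |Σ|/2 = 135.
Hole:
V_1→V_2: (-4)(-7) − (-1)(-7) = 21
V_2→V_3: (-1)(-5) − (1)(-7) = 12
V_3→V_1: (1)(-7) − (-4)(-5) = -27
Σ = 6
Area = |Σ|/2 = 3.
Net area = 135 − 3 = 132.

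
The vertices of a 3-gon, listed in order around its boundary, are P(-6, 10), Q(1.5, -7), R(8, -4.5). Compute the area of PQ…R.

Σ = (27) + (49.25) + (53) = 129.25
Area = |Σ|/2 = 64.625.

64.625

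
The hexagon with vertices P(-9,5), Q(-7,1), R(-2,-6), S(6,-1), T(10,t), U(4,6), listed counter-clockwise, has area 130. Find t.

The doubled signed area Σ (x_i y_{i+1} − x_{i+1} y_i) is linear in t.
With t=0 it equals 252; the coefficient of t is 2 (from the two edges through T).
So 2·t + 252 = 2·130 = 260 ⇒ t = 4.

4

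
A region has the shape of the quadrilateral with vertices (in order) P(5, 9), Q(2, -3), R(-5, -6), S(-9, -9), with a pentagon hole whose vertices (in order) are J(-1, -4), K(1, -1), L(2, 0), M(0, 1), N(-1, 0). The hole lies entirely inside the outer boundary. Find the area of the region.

Outer boundary:
Apply the surveyor's formula: 2A = Σ (x_i·y_{i+1} − x_{i+1}·y_i), indices taken mod 4.
Σ = (-33) + (-27) + (-9) + (-36) = -105
Area = |Σ|/2 = 52.5.
Hole:
Apply the shoelace (surveyor's) formula: 2A = Σ (x_i·y_{i+1} − x_{i+1}·y_i), indices taken mod 5.
Σ = (5) + (2) + (2) + (1) + (4) = 14
Area = |Σ|/2 = 7.
Net area = 52.5 − 7 = 45.5.

45.5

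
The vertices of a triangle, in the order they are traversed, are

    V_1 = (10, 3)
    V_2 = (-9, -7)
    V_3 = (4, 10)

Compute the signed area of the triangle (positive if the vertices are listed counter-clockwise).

Σ = (-43) + (-62) + (-88) = -193
Signed area = Σ/2 = -96.5 (negative ⇒ clockwise traversal).

-96.5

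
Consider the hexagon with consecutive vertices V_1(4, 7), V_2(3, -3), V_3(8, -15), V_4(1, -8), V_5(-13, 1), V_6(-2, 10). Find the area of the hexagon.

194

Apply Gauss's area formula: 2A = Σ (x_i·y_{i+1} − x_{i+1}·y_i), indices taken mod 6.
Cross-terms: -33, -21, -49, -103, -128, -54  ⇒  Σ = -388
Area = |Σ|/2 = 194.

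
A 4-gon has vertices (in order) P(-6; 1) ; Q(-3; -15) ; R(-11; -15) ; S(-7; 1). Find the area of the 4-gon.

72

Apply Gauss's area formula: 2A = Σ (x_i·y_{i+1} − x_{i+1}·y_i), indices taken mod 4.
P→Q: (-6)(-15) − (-3)(1) = 93
Q→R: (-3)(-15) − (-11)(-15) = -120
R→S: (-11)(1) − (-7)(-15) = -116
S→P: (-7)(1) − (-6)(1) = -1
Σ = -144
Area = |Σ|/2 = 72.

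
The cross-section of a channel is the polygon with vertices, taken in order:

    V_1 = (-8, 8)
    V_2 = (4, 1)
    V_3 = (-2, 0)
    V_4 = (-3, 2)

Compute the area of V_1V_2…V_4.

Apply the surveyor's formula: 2A = Σ (x_i·y_{i+1} − x_{i+1}·y_i), indices taken mod 4.
V_1→V_2: (-8)(1) − (4)(8) = -40
V_2→V_3: (4)(0) − (-2)(1) = 2
V_3→V_4: (-2)(2) − (-3)(0) = -4
V_4→V_1: (-3)(8) − (-8)(2) = -8
Σ = -50
Area = |Σ|/2 = 25.

25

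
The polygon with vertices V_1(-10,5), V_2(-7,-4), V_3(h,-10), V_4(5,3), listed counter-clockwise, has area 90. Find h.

The doubled signed area Σ (x_i y_{i+1} − x_{i+1} y_i) is linear in h.
With h=0 it equals 250; the coefficient of h is 7 (from the two edges through V_3).
So 7·h + 250 = 2·90 = 180 ⇒ h = -10.

-10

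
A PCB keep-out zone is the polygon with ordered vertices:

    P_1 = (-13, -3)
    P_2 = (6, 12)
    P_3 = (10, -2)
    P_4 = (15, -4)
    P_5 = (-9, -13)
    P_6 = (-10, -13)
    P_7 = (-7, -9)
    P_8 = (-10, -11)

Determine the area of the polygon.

325.5

Apply the shoelace formula: 2A = Σ (x_i·y_{i+1} − x_{i+1}·y_i), indices taken mod 8.
Cross-terms: -138, -132, -10, -231, -13, -1, -13, -113  ⇒  Σ = -651
Area = |Σ|/2 = 325.5.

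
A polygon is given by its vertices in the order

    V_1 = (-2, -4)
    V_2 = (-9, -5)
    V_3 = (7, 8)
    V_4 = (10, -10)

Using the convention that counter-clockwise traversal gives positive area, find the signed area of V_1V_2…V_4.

Apply Gauss's area formula: 2A = Σ (x_i·y_{i+1} − x_{i+1}·y_i), indices taken mod 4.
Σ = (-26) + (-37) + (-150) + (-60) = -273
Signed area = Σ/2 = -136.5 (negative ⇒ clockwise traversal).

-136.5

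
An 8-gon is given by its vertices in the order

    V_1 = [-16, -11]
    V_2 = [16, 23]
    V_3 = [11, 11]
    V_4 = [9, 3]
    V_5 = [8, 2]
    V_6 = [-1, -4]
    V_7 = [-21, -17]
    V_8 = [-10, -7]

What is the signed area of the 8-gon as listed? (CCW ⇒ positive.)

-231.5

Σ = (-192) + (-77) + (-66) + (-6) + (-30) + (-67) + (-23) + (-2) = -463
Signed area = Σ/2 = -231.5 (negative ⇒ clockwise traversal).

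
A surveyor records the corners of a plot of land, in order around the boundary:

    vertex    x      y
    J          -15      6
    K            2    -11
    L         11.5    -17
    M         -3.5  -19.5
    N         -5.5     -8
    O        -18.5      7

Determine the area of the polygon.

155

Apply Gauss's area formula: 2A = Σ (x_i·y_{i+1} − x_{i+1}·y_i), indices taken mod 6.
J→K: (-15)(-11) − (2)(6) = 153
K→L: (2)(-17) − (11.5)(-11) = 92.5
L→M: (11.5)(-19.5) − (-3.5)(-17) = -283.75
M→N: (-3.5)(-8) − (-5.5)(-19.5) = -79.25
N→O: (-5.5)(7) − (-18.5)(-8) = -186.5
O→J: (-18.5)(6) − (-15)(7) = -6
Σ = -310
Area = |Σ|/2 = 155.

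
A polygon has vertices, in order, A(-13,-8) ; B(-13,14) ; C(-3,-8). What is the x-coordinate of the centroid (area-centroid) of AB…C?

Apply the shoelace (surveyor's) formula. First the cross-terms c_i = x_i·y_{i+1} − x_{i+1}·y_i:
  -286, 146, -80  ⇒  2A = -220, A = -110.
Then Σ (x_i + x_{i+1})·c_i = 6380, so x̄ = 6380 / (6·(-110)) = -29/3.

-29/3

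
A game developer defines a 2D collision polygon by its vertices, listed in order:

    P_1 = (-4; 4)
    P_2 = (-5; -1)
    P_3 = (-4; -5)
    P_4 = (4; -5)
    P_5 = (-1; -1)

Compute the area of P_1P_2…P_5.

P_1→P_2: (-4)(-1) − (-5)(4) = 24
P_2→P_3: (-5)(-5) − (-4)(-1) = 21
P_3→P_4: (-4)(-5) − (4)(-5) = 40
P_4→P_5: (4)(-1) − (-1)(-5) = -9
P_5→P_1: (-1)(4) − (-4)(-1) = -8
Σ = 68
Area = |Σ|/2 = 34.

34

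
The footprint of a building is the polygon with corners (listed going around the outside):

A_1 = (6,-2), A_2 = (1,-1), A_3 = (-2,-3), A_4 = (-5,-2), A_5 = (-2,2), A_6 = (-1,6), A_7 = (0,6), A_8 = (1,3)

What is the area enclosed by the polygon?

Apply the shoelace formula: 2A = Σ (x_i·y_{i+1} − x_{i+1}·y_i), indices taken mod 8.
Cross-terms: -4, -5, -11, -14, -10, -6, -6, -20  ⇒  Σ = -76
Area = |Σ|/2 = 38.

38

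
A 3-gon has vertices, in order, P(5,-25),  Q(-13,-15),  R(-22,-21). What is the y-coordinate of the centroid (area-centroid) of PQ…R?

-61/3

Apply the surveyor's formula. First the cross-terms c_i = x_i·y_{i+1} − x_{i+1}·y_i:
  -400, -57, 655  ⇒  2A = 198, A = 99.
Then Σ (y_i + y_{i+1})·c_i = -12078, so ȳ = -12078 / (6·99) = -61/3.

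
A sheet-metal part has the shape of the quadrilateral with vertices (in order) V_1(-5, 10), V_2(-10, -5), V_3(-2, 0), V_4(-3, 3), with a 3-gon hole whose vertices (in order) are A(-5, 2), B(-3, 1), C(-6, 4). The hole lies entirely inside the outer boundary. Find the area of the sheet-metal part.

45.5

Outer boundary:
Σ = (125) + (-10) + (-6) + (-15) = 94
Area = |Σ|/2 = 47.
Hole:
Σ = (1) + (-6) + (8) = 3
Area = |Σ|/2 = 1.5.
Net area = 47 − 1.5 = 45.5.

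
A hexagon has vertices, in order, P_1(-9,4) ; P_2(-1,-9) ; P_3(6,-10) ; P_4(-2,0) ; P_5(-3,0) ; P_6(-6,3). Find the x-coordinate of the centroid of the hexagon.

Apply Gauss's area formula. First the cross-terms c_i = x_i·y_{i+1} − x_{i+1}·y_i:
  85, 64, -20, 0, -9, 3  ⇒  2A = 123, A = 61.5.
Then Σ (x_i + x_{i+1})·c_i = -574, so x̄ = -574 / (6·61.5) = -14/9.

-14/9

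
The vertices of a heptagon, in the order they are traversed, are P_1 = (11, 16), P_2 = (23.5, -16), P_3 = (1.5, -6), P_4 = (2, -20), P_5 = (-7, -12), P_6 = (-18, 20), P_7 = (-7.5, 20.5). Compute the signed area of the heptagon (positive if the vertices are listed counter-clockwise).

P_1→P_2: (11)(-16) − (23.5)(16) = -552
P_2→P_3: (23.5)(-6) − (1.5)(-16) = -117
P_3→P_4: (1.5)(-20) − (2)(-6) = -18
P_4→P_5: (2)(-12) − (-7)(-20) = -164
P_5→P_6: (-7)(20) − (-18)(-12) = -356
P_6→P_7: (-18)(20.5) − (-7.5)(20) = -219
P_7→P_1: (-7.5)(16) − (11)(20.5) = -345.5
Σ = -1771.5
Signed area = Σ/2 = -885.75 (negative ⇒ clockwise traversal).

-885.75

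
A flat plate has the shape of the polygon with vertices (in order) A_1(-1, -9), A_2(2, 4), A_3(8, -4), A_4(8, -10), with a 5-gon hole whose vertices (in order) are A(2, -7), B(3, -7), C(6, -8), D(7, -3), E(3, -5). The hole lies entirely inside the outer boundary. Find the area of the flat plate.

Outer boundary:
Apply the shoelace (surveyor's) formula: 2A = Σ (x_i·y_{i+1} − x_{i+1}·y_i), indices taken mod 4.
Cross-terms: 14, -40, -48, -82  ⇒  Σ = -156
Area = |Σ|/2 = 78.
Hole:
Apply the shoelace formula: 2A = Σ (x_i·y_{i+1} − x_{i+1}·y_i), indices taken mod 5.
Cross-terms: 7, 18, 38, -26, -11  ⇒  Σ = 26
Area = |Σ|/2 = 13.
Net area = 78 − 13 = 65.

65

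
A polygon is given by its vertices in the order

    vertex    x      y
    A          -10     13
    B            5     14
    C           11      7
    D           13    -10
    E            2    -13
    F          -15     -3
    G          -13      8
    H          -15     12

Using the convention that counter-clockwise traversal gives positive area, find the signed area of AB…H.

A→B: (-10)(14) − (5)(13) = -205
B→C: (5)(7) − (11)(14) = -119
C→D: (11)(-10) − (13)(7) = -201
D→E: (13)(-13) − (2)(-10) = -149
E→F: (2)(-3) − (-15)(-13) = -201
F→G: (-15)(8) − (-13)(-3) = -159
G→H: (-13)(12) − (-15)(8) = -36
H→A: (-15)(13) − (-10)(12) = -75
Σ = -1145
Signed area = Σ/2 = -572.5 (negative ⇒ clockwise traversal).

-572.5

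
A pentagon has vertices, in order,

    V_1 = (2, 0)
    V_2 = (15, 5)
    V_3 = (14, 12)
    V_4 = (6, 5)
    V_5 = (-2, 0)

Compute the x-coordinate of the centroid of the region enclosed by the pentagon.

8.75

Apply the shoelace (surveyor's) formula. First the cross-terms c_i = x_i·y_{i+1} − x_{i+1}·y_i:
  10, 110, -2, 10, 0  ⇒  2A = 128, A = 64.
Then Σ (x_i + x_{i+1})·c_i = 3360, so x̄ = 3360 / (6·64) = 8.75.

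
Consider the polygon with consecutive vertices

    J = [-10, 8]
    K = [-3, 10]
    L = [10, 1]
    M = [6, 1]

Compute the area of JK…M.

Apply Gauss's area formula: 2A = Σ (x_i·y_{i+1} − x_{i+1}·y_i), indices taken mod 4.
Σ = (-76) + (-103) + (4) + (58) = -117
Area = |Σ|/2 = 58.5.

58.5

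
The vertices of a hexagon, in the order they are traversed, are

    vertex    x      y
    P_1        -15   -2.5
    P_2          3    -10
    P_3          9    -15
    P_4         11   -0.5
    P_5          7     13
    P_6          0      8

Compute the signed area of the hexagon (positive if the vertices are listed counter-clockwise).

342.75

Apply the surveyor's formula: 2A = Σ (x_i·y_{i+1} − x_{i+1}·y_i), indices taken mod 6.
P_1→P_2: (-15)(-10) − (3)(-2.5) = 157.5
P_2→P_3: (3)(-15) − (9)(-10) = 45
P_3→P_4: (9)(-0.5) − (11)(-15) = 160.5
P_4→P_5: (11)(13) − (7)(-0.5) = 146.5
P_5→P_6: (7)(8) − (0)(13) = 56
P_6→P_1: (0)(-2.5) − (-15)(8) = 120
Σ = 685.5
Signed area = Σ/2 = 342.75 (positive ⇒ counter-clockwise traversal).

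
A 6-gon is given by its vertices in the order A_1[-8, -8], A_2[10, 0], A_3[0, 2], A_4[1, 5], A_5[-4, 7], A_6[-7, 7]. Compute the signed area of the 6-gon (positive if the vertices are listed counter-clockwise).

Apply the shoelace formula: 2A = Σ (x_i·y_{i+1} − x_{i+1}·y_i), indices taken mod 6.
Σ = (80) + (20) + (-2) + (27) + (21) + (112) = 258
Signed area = Σ/2 = 129 (positive ⇒ counter-clockwise traversal).

129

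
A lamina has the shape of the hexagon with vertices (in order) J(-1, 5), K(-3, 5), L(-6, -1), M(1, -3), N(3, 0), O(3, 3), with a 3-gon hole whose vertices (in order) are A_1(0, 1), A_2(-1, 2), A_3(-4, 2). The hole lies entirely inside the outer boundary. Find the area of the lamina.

47.5

Outer boundary:
J→K: (-1)(5) − (-3)(5) = 10
K→L: (-3)(-1) − (-6)(5) = 33
L→M: (-6)(-3) − (1)(-1) = 19
M→N: (1)(0) − (3)(-3) = 9
N→O: (3)(3) − (3)(0) = 9
O→J: (3)(5) − (-1)(3) = 18
Σ = 98
Area = |Σ|/2 = 49.
Hole:
Apply Gauss's area formula: 2A = Σ (x_i·y_{i+1} − x_{i+1}·y_i), indices taken mod 3.
Cross-terms: 1, 6, -4  ⇒  Σ = 3
Area = |Σ|/2 = 1.5.
Net area = 49 − 1.5 = 47.5.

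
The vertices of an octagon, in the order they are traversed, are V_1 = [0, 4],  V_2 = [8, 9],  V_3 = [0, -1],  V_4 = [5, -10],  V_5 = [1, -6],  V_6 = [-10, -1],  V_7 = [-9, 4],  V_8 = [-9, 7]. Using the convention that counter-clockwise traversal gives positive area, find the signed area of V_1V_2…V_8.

Σ = (-32) + (-8) + (5) + (-20) + (-61) + (-49) + (-27) + (-36) = -228
Signed area = Σ/2 = -114 (negative ⇒ clockwise traversal).

-114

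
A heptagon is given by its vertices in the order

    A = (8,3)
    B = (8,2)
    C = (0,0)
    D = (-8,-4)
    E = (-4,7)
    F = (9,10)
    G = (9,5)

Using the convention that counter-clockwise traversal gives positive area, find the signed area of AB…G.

-120.5

Apply the surveyor's formula: 2A = Σ (x_i·y_{i+1} − x_{i+1}·y_i), indices taken mod 7.
A→B: (8)(2) − (8)(3) = -8
B→C: (8)(0) − (0)(2) = 0
C→D: (0)(-4) − (-8)(0) = 0
D→E: (-8)(7) − (-4)(-4) = -72
E→F: (-4)(10) − (9)(7) = -103
F→G: (9)(5) − (9)(10) = -45
G→A: (9)(3) − (8)(5) = -13
Σ = -241
Signed area = Σ/2 = -120.5 (negative ⇒ clockwise traversal).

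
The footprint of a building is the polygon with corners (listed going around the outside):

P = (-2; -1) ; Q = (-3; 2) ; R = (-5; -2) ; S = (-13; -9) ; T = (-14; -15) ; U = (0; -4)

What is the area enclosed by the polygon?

P→Q: (-2)(2) − (-3)(-1) = -7
Q→R: (-3)(-2) − (-5)(2) = 16
R→S: (-5)(-9) − (-13)(-2) = 19
S→T: (-13)(-15) − (-14)(-9) = 69
T→U: (-14)(-4) − (0)(-15) = 56
U→P: (0)(-1) − (-2)(-4) = -8
Σ = 145
Area = |Σ|/2 = 72.5.

72.5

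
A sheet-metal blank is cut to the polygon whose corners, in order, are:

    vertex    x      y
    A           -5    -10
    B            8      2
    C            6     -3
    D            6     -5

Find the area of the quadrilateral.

31.5

Apply the shoelace formula: 2A = Σ (x_i·y_{i+1} − x_{i+1}·y_i), indices taken mod 4.
Σ = (70) + (-36) + (-12) + (-85) = -63
Area = |Σ|/2 = 31.5.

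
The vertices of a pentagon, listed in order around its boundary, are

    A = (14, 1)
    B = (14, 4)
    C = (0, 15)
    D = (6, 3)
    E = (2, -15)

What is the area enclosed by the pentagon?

Cross-terms: 42, 210, -90, -96, 212  ⇒  Σ = 278
Area = |Σ|/2 = 139.

139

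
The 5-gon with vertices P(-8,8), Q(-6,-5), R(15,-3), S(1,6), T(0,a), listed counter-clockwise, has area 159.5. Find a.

Write out the shoelace sum; only the two edges meeting at T involve a:
2·Area = [(1·a − 0·6) + (0·8 − (-8)·a)] + 274
       = 9·a + 274 = 319
⇒ a = 5.

5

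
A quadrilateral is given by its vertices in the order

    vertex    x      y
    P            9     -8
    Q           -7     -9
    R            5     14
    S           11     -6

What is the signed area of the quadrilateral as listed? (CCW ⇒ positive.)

-204

Cross-terms: -137, -53, -184, -34  ⇒  Σ = -408
Signed area = Σ/2 = -204 (negative ⇒ clockwise traversal).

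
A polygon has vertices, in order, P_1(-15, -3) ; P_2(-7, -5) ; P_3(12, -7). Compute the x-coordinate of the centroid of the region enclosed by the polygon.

Apply Gauss's area formula. First the cross-terms c_i = x_i·y_{i+1} − x_{i+1}·y_i:
  54, 109, -141  ⇒  2A = 22, A = 11.
Then Σ (x_i + x_{i+1})·c_i = -220, so x̄ = -220 / (6·11) = -10/3.

-10/3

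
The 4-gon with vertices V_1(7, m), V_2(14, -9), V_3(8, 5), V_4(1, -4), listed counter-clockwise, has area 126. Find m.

-14

Write out the shoelace sum; only the two edges meeting at V_1 involve m:
2·Area = [(1·m − 7·(-4)) + (7·(-9) − 14·m)] + 105
       = -13·m + 70 = 252
⇒ m = -14.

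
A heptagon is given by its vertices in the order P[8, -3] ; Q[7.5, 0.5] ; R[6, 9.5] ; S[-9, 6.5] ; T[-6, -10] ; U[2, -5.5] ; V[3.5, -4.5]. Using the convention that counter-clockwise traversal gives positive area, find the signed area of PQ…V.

P→Q: (8)(0.5) − (7.5)(-3) = 26.5
Q→R: (7.5)(9.5) − (6)(0.5) = 68.25
R→S: (6)(6.5) − (-9)(9.5) = 124.5
S→T: (-9)(-10) − (-6)(6.5) = 129
T→U: (-6)(-5.5) − (2)(-10) = 53
U→V: (2)(-4.5) − (3.5)(-5.5) = 10.25
V→P: (3.5)(-3) − (8)(-4.5) = 25.5
Σ = 437
Signed area = Σ/2 = 218.5 (positive ⇒ counter-clockwise traversal).

218.5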